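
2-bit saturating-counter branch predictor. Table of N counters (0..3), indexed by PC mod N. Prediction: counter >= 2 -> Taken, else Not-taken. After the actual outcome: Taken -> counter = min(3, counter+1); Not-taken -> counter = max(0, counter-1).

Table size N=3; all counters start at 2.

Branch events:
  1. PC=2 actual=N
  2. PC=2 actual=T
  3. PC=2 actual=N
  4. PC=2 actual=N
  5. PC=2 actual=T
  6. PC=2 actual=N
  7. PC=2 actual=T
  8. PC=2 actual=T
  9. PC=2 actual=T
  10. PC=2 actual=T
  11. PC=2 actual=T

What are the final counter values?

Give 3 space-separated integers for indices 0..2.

Ev 1: PC=2 idx=2 pred=T actual=N -> ctr[2]=1
Ev 2: PC=2 idx=2 pred=N actual=T -> ctr[2]=2
Ev 3: PC=2 idx=2 pred=T actual=N -> ctr[2]=1
Ev 4: PC=2 idx=2 pred=N actual=N -> ctr[2]=0
Ev 5: PC=2 idx=2 pred=N actual=T -> ctr[2]=1
Ev 6: PC=2 idx=2 pred=N actual=N -> ctr[2]=0
Ev 7: PC=2 idx=2 pred=N actual=T -> ctr[2]=1
Ev 8: PC=2 idx=2 pred=N actual=T -> ctr[2]=2
Ev 9: PC=2 idx=2 pred=T actual=T -> ctr[2]=3
Ev 10: PC=2 idx=2 pred=T actual=T -> ctr[2]=3
Ev 11: PC=2 idx=2 pred=T actual=T -> ctr[2]=3

Answer: 2 2 3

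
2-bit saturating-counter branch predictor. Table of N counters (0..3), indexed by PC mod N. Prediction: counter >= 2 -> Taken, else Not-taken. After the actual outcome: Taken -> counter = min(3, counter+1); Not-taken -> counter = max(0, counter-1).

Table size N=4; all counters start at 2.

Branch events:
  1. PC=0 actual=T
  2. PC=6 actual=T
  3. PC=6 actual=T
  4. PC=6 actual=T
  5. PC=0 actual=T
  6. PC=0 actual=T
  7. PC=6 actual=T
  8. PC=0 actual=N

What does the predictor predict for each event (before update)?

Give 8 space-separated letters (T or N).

Ev 1: PC=0 idx=0 pred=T actual=T -> ctr[0]=3
Ev 2: PC=6 idx=2 pred=T actual=T -> ctr[2]=3
Ev 3: PC=6 idx=2 pred=T actual=T -> ctr[2]=3
Ev 4: PC=6 idx=2 pred=T actual=T -> ctr[2]=3
Ev 5: PC=0 idx=0 pred=T actual=T -> ctr[0]=3
Ev 6: PC=0 idx=0 pred=T actual=T -> ctr[0]=3
Ev 7: PC=6 idx=2 pred=T actual=T -> ctr[2]=3
Ev 8: PC=0 idx=0 pred=T actual=N -> ctr[0]=2

Answer: T T T T T T T T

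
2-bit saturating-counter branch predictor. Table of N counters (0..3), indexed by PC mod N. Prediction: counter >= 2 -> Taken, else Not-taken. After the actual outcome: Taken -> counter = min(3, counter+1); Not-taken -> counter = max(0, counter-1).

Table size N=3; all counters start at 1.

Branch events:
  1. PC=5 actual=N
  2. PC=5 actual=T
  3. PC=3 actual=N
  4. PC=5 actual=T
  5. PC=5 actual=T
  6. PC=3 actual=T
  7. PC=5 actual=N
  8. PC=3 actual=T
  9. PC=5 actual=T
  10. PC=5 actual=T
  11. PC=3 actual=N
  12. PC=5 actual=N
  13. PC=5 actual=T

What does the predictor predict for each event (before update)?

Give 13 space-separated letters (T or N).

Answer: N N N N T N T N T T T T T

Derivation:
Ev 1: PC=5 idx=2 pred=N actual=N -> ctr[2]=0
Ev 2: PC=5 idx=2 pred=N actual=T -> ctr[2]=1
Ev 3: PC=3 idx=0 pred=N actual=N -> ctr[0]=0
Ev 4: PC=5 idx=2 pred=N actual=T -> ctr[2]=2
Ev 5: PC=5 idx=2 pred=T actual=T -> ctr[2]=3
Ev 6: PC=3 idx=0 pred=N actual=T -> ctr[0]=1
Ev 7: PC=5 idx=2 pred=T actual=N -> ctr[2]=2
Ev 8: PC=3 idx=0 pred=N actual=T -> ctr[0]=2
Ev 9: PC=5 idx=2 pred=T actual=T -> ctr[2]=3
Ev 10: PC=5 idx=2 pred=T actual=T -> ctr[2]=3
Ev 11: PC=3 idx=0 pred=T actual=N -> ctr[0]=1
Ev 12: PC=5 idx=2 pred=T actual=N -> ctr[2]=2
Ev 13: PC=5 idx=2 pred=T actual=T -> ctr[2]=3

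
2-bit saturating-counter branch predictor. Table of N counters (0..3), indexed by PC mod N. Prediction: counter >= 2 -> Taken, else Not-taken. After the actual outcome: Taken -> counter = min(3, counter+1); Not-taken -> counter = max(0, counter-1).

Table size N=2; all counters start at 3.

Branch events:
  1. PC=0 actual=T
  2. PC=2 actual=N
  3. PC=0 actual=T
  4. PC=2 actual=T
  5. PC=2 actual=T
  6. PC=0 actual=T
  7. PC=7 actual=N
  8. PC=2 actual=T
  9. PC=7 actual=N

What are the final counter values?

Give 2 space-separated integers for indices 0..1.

Answer: 3 1

Derivation:
Ev 1: PC=0 idx=0 pred=T actual=T -> ctr[0]=3
Ev 2: PC=2 idx=0 pred=T actual=N -> ctr[0]=2
Ev 3: PC=0 idx=0 pred=T actual=T -> ctr[0]=3
Ev 4: PC=2 idx=0 pred=T actual=T -> ctr[0]=3
Ev 5: PC=2 idx=0 pred=T actual=T -> ctr[0]=3
Ev 6: PC=0 idx=0 pred=T actual=T -> ctr[0]=3
Ev 7: PC=7 idx=1 pred=T actual=N -> ctr[1]=2
Ev 8: PC=2 idx=0 pred=T actual=T -> ctr[0]=3
Ev 9: PC=7 idx=1 pred=T actual=N -> ctr[1]=1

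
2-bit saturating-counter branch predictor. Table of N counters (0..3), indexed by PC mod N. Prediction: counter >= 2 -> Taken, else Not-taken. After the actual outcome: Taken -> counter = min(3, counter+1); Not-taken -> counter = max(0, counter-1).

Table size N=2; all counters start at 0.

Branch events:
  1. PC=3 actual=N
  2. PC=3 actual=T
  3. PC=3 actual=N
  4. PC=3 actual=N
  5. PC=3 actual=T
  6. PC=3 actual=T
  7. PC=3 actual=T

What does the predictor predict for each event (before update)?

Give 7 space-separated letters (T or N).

Answer: N N N N N N T

Derivation:
Ev 1: PC=3 idx=1 pred=N actual=N -> ctr[1]=0
Ev 2: PC=3 idx=1 pred=N actual=T -> ctr[1]=1
Ev 3: PC=3 idx=1 pred=N actual=N -> ctr[1]=0
Ev 4: PC=3 idx=1 pred=N actual=N -> ctr[1]=0
Ev 5: PC=3 idx=1 pred=N actual=T -> ctr[1]=1
Ev 6: PC=3 idx=1 pred=N actual=T -> ctr[1]=2
Ev 7: PC=3 idx=1 pred=T actual=T -> ctr[1]=3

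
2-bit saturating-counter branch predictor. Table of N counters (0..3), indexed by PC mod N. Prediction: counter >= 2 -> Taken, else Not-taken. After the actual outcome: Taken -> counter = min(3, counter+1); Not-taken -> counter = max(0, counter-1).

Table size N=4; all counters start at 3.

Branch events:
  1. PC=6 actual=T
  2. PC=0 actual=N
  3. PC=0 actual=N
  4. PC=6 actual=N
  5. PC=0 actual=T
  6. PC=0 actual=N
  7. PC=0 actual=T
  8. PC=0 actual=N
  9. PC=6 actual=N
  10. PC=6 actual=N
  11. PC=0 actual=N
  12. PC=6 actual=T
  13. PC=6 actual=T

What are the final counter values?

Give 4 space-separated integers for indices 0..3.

Ev 1: PC=6 idx=2 pred=T actual=T -> ctr[2]=3
Ev 2: PC=0 idx=0 pred=T actual=N -> ctr[0]=2
Ev 3: PC=0 idx=0 pred=T actual=N -> ctr[0]=1
Ev 4: PC=6 idx=2 pred=T actual=N -> ctr[2]=2
Ev 5: PC=0 idx=0 pred=N actual=T -> ctr[0]=2
Ev 6: PC=0 idx=0 pred=T actual=N -> ctr[0]=1
Ev 7: PC=0 idx=0 pred=N actual=T -> ctr[0]=2
Ev 8: PC=0 idx=0 pred=T actual=N -> ctr[0]=1
Ev 9: PC=6 idx=2 pred=T actual=N -> ctr[2]=1
Ev 10: PC=6 idx=2 pred=N actual=N -> ctr[2]=0
Ev 11: PC=0 idx=0 pred=N actual=N -> ctr[0]=0
Ev 12: PC=6 idx=2 pred=N actual=T -> ctr[2]=1
Ev 13: PC=6 idx=2 pred=N actual=T -> ctr[2]=2

Answer: 0 3 2 3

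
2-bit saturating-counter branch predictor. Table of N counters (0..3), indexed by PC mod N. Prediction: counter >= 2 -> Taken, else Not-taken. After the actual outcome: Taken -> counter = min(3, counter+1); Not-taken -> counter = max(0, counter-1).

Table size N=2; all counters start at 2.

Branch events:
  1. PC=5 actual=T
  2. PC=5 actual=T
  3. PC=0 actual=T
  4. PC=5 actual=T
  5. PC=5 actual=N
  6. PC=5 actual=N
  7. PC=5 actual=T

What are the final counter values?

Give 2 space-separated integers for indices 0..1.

Answer: 3 2

Derivation:
Ev 1: PC=5 idx=1 pred=T actual=T -> ctr[1]=3
Ev 2: PC=5 idx=1 pred=T actual=T -> ctr[1]=3
Ev 3: PC=0 idx=0 pred=T actual=T -> ctr[0]=3
Ev 4: PC=5 idx=1 pred=T actual=T -> ctr[1]=3
Ev 5: PC=5 idx=1 pred=T actual=N -> ctr[1]=2
Ev 6: PC=5 idx=1 pred=T actual=N -> ctr[1]=1
Ev 7: PC=5 idx=1 pred=N actual=T -> ctr[1]=2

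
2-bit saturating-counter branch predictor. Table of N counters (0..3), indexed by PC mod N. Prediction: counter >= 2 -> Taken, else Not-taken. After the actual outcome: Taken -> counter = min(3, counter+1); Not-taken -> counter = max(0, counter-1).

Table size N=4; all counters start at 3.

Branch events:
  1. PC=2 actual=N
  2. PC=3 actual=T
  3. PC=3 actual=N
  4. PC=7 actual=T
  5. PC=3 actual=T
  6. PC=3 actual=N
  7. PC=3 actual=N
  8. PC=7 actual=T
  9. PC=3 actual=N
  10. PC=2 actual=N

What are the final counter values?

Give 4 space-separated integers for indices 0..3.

Ev 1: PC=2 idx=2 pred=T actual=N -> ctr[2]=2
Ev 2: PC=3 idx=3 pred=T actual=T -> ctr[3]=3
Ev 3: PC=3 idx=3 pred=T actual=N -> ctr[3]=2
Ev 4: PC=7 idx=3 pred=T actual=T -> ctr[3]=3
Ev 5: PC=3 idx=3 pred=T actual=T -> ctr[3]=3
Ev 6: PC=3 idx=3 pred=T actual=N -> ctr[3]=2
Ev 7: PC=3 idx=3 pred=T actual=N -> ctr[3]=1
Ev 8: PC=7 idx=3 pred=N actual=T -> ctr[3]=2
Ev 9: PC=3 idx=3 pred=T actual=N -> ctr[3]=1
Ev 10: PC=2 idx=2 pred=T actual=N -> ctr[2]=1

Answer: 3 3 1 1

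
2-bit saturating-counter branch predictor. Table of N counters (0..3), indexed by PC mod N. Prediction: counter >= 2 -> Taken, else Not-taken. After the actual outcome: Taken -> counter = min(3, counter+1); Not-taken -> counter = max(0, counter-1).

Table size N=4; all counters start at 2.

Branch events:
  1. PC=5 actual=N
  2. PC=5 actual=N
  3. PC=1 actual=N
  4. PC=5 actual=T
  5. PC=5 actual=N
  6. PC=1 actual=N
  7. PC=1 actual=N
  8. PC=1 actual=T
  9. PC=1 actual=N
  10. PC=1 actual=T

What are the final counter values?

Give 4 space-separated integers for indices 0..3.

Answer: 2 1 2 2

Derivation:
Ev 1: PC=5 idx=1 pred=T actual=N -> ctr[1]=1
Ev 2: PC=5 idx=1 pred=N actual=N -> ctr[1]=0
Ev 3: PC=1 idx=1 pred=N actual=N -> ctr[1]=0
Ev 4: PC=5 idx=1 pred=N actual=T -> ctr[1]=1
Ev 5: PC=5 idx=1 pred=N actual=N -> ctr[1]=0
Ev 6: PC=1 idx=1 pred=N actual=N -> ctr[1]=0
Ev 7: PC=1 idx=1 pred=N actual=N -> ctr[1]=0
Ev 8: PC=1 idx=1 pred=N actual=T -> ctr[1]=1
Ev 9: PC=1 idx=1 pred=N actual=N -> ctr[1]=0
Ev 10: PC=1 idx=1 pred=N actual=T -> ctr[1]=1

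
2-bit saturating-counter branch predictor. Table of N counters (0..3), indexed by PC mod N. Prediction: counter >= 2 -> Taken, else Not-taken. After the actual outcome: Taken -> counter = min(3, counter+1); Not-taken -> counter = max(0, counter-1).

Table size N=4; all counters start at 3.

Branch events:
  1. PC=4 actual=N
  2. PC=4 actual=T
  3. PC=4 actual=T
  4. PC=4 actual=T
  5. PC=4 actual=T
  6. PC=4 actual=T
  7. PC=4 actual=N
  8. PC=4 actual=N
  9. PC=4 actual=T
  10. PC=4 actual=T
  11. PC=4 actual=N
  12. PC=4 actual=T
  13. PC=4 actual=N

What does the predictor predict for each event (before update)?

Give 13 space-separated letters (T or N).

Answer: T T T T T T T T N T T T T

Derivation:
Ev 1: PC=4 idx=0 pred=T actual=N -> ctr[0]=2
Ev 2: PC=4 idx=0 pred=T actual=T -> ctr[0]=3
Ev 3: PC=4 idx=0 pred=T actual=T -> ctr[0]=3
Ev 4: PC=4 idx=0 pred=T actual=T -> ctr[0]=3
Ev 5: PC=4 idx=0 pred=T actual=T -> ctr[0]=3
Ev 6: PC=4 idx=0 pred=T actual=T -> ctr[0]=3
Ev 7: PC=4 idx=0 pred=T actual=N -> ctr[0]=2
Ev 8: PC=4 idx=0 pred=T actual=N -> ctr[0]=1
Ev 9: PC=4 idx=0 pred=N actual=T -> ctr[0]=2
Ev 10: PC=4 idx=0 pred=T actual=T -> ctr[0]=3
Ev 11: PC=4 idx=0 pred=T actual=N -> ctr[0]=2
Ev 12: PC=4 idx=0 pred=T actual=T -> ctr[0]=3
Ev 13: PC=4 idx=0 pred=T actual=N -> ctr[0]=2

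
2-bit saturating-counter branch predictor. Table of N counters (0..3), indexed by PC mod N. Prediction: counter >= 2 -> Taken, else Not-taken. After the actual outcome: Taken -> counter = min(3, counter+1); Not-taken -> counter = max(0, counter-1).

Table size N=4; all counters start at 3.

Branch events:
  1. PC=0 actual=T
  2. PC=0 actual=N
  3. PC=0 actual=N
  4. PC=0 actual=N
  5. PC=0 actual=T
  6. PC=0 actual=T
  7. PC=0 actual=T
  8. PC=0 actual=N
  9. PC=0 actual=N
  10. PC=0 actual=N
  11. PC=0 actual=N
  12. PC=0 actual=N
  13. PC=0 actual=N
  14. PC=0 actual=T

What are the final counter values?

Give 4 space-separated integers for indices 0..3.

Answer: 1 3 3 3

Derivation:
Ev 1: PC=0 idx=0 pred=T actual=T -> ctr[0]=3
Ev 2: PC=0 idx=0 pred=T actual=N -> ctr[0]=2
Ev 3: PC=0 idx=0 pred=T actual=N -> ctr[0]=1
Ev 4: PC=0 idx=0 pred=N actual=N -> ctr[0]=0
Ev 5: PC=0 idx=0 pred=N actual=T -> ctr[0]=1
Ev 6: PC=0 idx=0 pred=N actual=T -> ctr[0]=2
Ev 7: PC=0 idx=0 pred=T actual=T -> ctr[0]=3
Ev 8: PC=0 idx=0 pred=T actual=N -> ctr[0]=2
Ev 9: PC=0 idx=0 pred=T actual=N -> ctr[0]=1
Ev 10: PC=0 idx=0 pred=N actual=N -> ctr[0]=0
Ev 11: PC=0 idx=0 pred=N actual=N -> ctr[0]=0
Ev 12: PC=0 idx=0 pred=N actual=N -> ctr[0]=0
Ev 13: PC=0 idx=0 pred=N actual=N -> ctr[0]=0
Ev 14: PC=0 idx=0 pred=N actual=T -> ctr[0]=1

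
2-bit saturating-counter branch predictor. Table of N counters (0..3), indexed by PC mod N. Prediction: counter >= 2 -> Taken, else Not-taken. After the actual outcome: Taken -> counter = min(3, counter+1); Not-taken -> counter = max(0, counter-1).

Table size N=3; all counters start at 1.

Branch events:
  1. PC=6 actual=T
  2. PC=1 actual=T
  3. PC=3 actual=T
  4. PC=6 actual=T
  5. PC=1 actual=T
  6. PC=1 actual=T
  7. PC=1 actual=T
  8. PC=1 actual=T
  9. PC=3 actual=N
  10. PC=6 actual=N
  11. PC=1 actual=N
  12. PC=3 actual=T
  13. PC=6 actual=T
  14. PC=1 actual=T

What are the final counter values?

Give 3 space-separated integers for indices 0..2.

Answer: 3 3 1

Derivation:
Ev 1: PC=6 idx=0 pred=N actual=T -> ctr[0]=2
Ev 2: PC=1 idx=1 pred=N actual=T -> ctr[1]=2
Ev 3: PC=3 idx=0 pred=T actual=T -> ctr[0]=3
Ev 4: PC=6 idx=0 pred=T actual=T -> ctr[0]=3
Ev 5: PC=1 idx=1 pred=T actual=T -> ctr[1]=3
Ev 6: PC=1 idx=1 pred=T actual=T -> ctr[1]=3
Ev 7: PC=1 idx=1 pred=T actual=T -> ctr[1]=3
Ev 8: PC=1 idx=1 pred=T actual=T -> ctr[1]=3
Ev 9: PC=3 idx=0 pred=T actual=N -> ctr[0]=2
Ev 10: PC=6 idx=0 pred=T actual=N -> ctr[0]=1
Ev 11: PC=1 idx=1 pred=T actual=N -> ctr[1]=2
Ev 12: PC=3 idx=0 pred=N actual=T -> ctr[0]=2
Ev 13: PC=6 idx=0 pred=T actual=T -> ctr[0]=3
Ev 14: PC=1 idx=1 pred=T actual=T -> ctr[1]=3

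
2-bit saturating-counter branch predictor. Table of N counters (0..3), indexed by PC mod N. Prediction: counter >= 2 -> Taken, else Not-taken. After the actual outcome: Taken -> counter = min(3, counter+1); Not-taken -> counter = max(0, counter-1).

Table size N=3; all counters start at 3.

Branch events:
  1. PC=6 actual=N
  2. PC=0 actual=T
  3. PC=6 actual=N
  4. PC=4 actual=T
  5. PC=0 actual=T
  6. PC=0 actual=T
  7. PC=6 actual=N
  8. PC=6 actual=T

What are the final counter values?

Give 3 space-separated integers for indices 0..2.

Answer: 3 3 3

Derivation:
Ev 1: PC=6 idx=0 pred=T actual=N -> ctr[0]=2
Ev 2: PC=0 idx=0 pred=T actual=T -> ctr[0]=3
Ev 3: PC=6 idx=0 pred=T actual=N -> ctr[0]=2
Ev 4: PC=4 idx=1 pred=T actual=T -> ctr[1]=3
Ev 5: PC=0 idx=0 pred=T actual=T -> ctr[0]=3
Ev 6: PC=0 idx=0 pred=T actual=T -> ctr[0]=3
Ev 7: PC=6 idx=0 pred=T actual=N -> ctr[0]=2
Ev 8: PC=6 idx=0 pred=T actual=T -> ctr[0]=3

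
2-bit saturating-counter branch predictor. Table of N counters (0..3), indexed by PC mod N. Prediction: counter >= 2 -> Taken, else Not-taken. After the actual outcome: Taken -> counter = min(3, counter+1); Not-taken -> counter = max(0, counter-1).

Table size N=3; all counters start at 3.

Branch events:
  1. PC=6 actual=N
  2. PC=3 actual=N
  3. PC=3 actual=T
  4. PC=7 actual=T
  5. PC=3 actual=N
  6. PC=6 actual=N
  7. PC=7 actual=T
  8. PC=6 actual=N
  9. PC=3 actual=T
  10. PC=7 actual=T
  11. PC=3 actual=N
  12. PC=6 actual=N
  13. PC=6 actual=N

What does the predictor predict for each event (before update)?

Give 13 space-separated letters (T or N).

Answer: T T N T T N T N N T N N N

Derivation:
Ev 1: PC=6 idx=0 pred=T actual=N -> ctr[0]=2
Ev 2: PC=3 idx=0 pred=T actual=N -> ctr[0]=1
Ev 3: PC=3 idx=0 pred=N actual=T -> ctr[0]=2
Ev 4: PC=7 idx=1 pred=T actual=T -> ctr[1]=3
Ev 5: PC=3 idx=0 pred=T actual=N -> ctr[0]=1
Ev 6: PC=6 idx=0 pred=N actual=N -> ctr[0]=0
Ev 7: PC=7 idx=1 pred=T actual=T -> ctr[1]=3
Ev 8: PC=6 idx=0 pred=N actual=N -> ctr[0]=0
Ev 9: PC=3 idx=0 pred=N actual=T -> ctr[0]=1
Ev 10: PC=7 idx=1 pred=T actual=T -> ctr[1]=3
Ev 11: PC=3 idx=0 pred=N actual=N -> ctr[0]=0
Ev 12: PC=6 idx=0 pred=N actual=N -> ctr[0]=0
Ev 13: PC=6 idx=0 pred=N actual=N -> ctr[0]=0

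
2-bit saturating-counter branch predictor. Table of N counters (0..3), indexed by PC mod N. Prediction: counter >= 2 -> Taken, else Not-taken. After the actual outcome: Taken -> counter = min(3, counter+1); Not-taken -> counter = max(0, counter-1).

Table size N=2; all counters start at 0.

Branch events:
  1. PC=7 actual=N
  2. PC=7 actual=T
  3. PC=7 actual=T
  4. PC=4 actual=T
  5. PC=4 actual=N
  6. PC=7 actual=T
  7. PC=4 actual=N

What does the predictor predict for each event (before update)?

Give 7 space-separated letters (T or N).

Answer: N N N N N T N

Derivation:
Ev 1: PC=7 idx=1 pred=N actual=N -> ctr[1]=0
Ev 2: PC=7 idx=1 pred=N actual=T -> ctr[1]=1
Ev 3: PC=7 idx=1 pred=N actual=T -> ctr[1]=2
Ev 4: PC=4 idx=0 pred=N actual=T -> ctr[0]=1
Ev 5: PC=4 idx=0 pred=N actual=N -> ctr[0]=0
Ev 6: PC=7 idx=1 pred=T actual=T -> ctr[1]=3
Ev 7: PC=4 idx=0 pred=N actual=N -> ctr[0]=0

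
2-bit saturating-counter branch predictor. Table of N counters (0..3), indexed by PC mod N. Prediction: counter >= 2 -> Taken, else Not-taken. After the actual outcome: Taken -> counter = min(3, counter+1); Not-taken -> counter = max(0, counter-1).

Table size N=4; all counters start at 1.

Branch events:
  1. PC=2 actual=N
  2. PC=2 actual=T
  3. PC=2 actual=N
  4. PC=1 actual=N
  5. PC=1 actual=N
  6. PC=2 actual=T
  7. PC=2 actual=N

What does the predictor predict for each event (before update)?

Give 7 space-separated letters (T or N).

Answer: N N N N N N N

Derivation:
Ev 1: PC=2 idx=2 pred=N actual=N -> ctr[2]=0
Ev 2: PC=2 idx=2 pred=N actual=T -> ctr[2]=1
Ev 3: PC=2 idx=2 pred=N actual=N -> ctr[2]=0
Ev 4: PC=1 idx=1 pred=N actual=N -> ctr[1]=0
Ev 5: PC=1 idx=1 pred=N actual=N -> ctr[1]=0
Ev 6: PC=2 idx=2 pred=N actual=T -> ctr[2]=1
Ev 7: PC=2 idx=2 pred=N actual=N -> ctr[2]=0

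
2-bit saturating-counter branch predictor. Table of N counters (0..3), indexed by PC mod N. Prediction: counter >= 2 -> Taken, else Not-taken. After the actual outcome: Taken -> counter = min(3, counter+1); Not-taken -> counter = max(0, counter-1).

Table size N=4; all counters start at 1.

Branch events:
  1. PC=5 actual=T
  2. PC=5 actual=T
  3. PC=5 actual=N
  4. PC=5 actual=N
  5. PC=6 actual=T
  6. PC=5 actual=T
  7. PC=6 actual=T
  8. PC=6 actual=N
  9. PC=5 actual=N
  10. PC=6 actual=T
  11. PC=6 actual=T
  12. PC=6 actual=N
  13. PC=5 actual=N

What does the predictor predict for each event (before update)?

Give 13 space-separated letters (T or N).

Ev 1: PC=5 idx=1 pred=N actual=T -> ctr[1]=2
Ev 2: PC=5 idx=1 pred=T actual=T -> ctr[1]=3
Ev 3: PC=5 idx=1 pred=T actual=N -> ctr[1]=2
Ev 4: PC=5 idx=1 pred=T actual=N -> ctr[1]=1
Ev 5: PC=6 idx=2 pred=N actual=T -> ctr[2]=2
Ev 6: PC=5 idx=1 pred=N actual=T -> ctr[1]=2
Ev 7: PC=6 idx=2 pred=T actual=T -> ctr[2]=3
Ev 8: PC=6 idx=2 pred=T actual=N -> ctr[2]=2
Ev 9: PC=5 idx=1 pred=T actual=N -> ctr[1]=1
Ev 10: PC=6 idx=2 pred=T actual=T -> ctr[2]=3
Ev 11: PC=6 idx=2 pred=T actual=T -> ctr[2]=3
Ev 12: PC=6 idx=2 pred=T actual=N -> ctr[2]=2
Ev 13: PC=5 idx=1 pred=N actual=N -> ctr[1]=0

Answer: N T T T N N T T T T T T N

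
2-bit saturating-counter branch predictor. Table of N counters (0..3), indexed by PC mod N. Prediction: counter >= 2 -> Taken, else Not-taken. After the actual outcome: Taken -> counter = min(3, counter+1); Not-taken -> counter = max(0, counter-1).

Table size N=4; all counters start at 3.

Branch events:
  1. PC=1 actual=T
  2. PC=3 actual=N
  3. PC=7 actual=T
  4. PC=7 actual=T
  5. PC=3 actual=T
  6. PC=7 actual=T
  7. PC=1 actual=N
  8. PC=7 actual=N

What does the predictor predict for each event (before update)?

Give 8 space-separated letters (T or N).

Answer: T T T T T T T T

Derivation:
Ev 1: PC=1 idx=1 pred=T actual=T -> ctr[1]=3
Ev 2: PC=3 idx=3 pred=T actual=N -> ctr[3]=2
Ev 3: PC=7 idx=3 pred=T actual=T -> ctr[3]=3
Ev 4: PC=7 idx=3 pred=T actual=T -> ctr[3]=3
Ev 5: PC=3 idx=3 pred=T actual=T -> ctr[3]=3
Ev 6: PC=7 idx=3 pred=T actual=T -> ctr[3]=3
Ev 7: PC=1 idx=1 pred=T actual=N -> ctr[1]=2
Ev 8: PC=7 idx=3 pred=T actual=N -> ctr[3]=2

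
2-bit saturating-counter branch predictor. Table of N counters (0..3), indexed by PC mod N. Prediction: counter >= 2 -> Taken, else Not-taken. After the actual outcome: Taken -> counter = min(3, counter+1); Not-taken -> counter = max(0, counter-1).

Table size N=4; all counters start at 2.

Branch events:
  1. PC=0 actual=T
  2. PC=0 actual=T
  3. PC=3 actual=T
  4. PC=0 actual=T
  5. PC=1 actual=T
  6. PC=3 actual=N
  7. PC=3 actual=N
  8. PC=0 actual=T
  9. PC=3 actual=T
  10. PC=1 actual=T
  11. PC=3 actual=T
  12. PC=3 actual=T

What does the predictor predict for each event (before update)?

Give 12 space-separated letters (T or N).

Ev 1: PC=0 idx=0 pred=T actual=T -> ctr[0]=3
Ev 2: PC=0 idx=0 pred=T actual=T -> ctr[0]=3
Ev 3: PC=3 idx=3 pred=T actual=T -> ctr[3]=3
Ev 4: PC=0 idx=0 pred=T actual=T -> ctr[0]=3
Ev 5: PC=1 idx=1 pred=T actual=T -> ctr[1]=3
Ev 6: PC=3 idx=3 pred=T actual=N -> ctr[3]=2
Ev 7: PC=3 idx=3 pred=T actual=N -> ctr[3]=1
Ev 8: PC=0 idx=0 pred=T actual=T -> ctr[0]=3
Ev 9: PC=3 idx=3 pred=N actual=T -> ctr[3]=2
Ev 10: PC=1 idx=1 pred=T actual=T -> ctr[1]=3
Ev 11: PC=3 idx=3 pred=T actual=T -> ctr[3]=3
Ev 12: PC=3 idx=3 pred=T actual=T -> ctr[3]=3

Answer: T T T T T T T T N T T T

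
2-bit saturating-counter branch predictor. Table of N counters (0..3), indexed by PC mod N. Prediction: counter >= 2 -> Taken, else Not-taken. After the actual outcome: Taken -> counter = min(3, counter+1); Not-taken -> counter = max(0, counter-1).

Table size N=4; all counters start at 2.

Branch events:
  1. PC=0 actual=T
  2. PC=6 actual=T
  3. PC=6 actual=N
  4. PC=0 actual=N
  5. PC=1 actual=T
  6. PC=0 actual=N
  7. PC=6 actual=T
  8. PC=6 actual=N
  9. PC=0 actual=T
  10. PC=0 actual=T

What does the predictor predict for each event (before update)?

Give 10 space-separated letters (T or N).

Answer: T T T T T T T T N T

Derivation:
Ev 1: PC=0 idx=0 pred=T actual=T -> ctr[0]=3
Ev 2: PC=6 idx=2 pred=T actual=T -> ctr[2]=3
Ev 3: PC=6 idx=2 pred=T actual=N -> ctr[2]=2
Ev 4: PC=0 idx=0 pred=T actual=N -> ctr[0]=2
Ev 5: PC=1 idx=1 pred=T actual=T -> ctr[1]=3
Ev 6: PC=0 idx=0 pred=T actual=N -> ctr[0]=1
Ev 7: PC=6 idx=2 pred=T actual=T -> ctr[2]=3
Ev 8: PC=6 idx=2 pred=T actual=N -> ctr[2]=2
Ev 9: PC=0 idx=0 pred=N actual=T -> ctr[0]=2
Ev 10: PC=0 idx=0 pred=T actual=T -> ctr[0]=3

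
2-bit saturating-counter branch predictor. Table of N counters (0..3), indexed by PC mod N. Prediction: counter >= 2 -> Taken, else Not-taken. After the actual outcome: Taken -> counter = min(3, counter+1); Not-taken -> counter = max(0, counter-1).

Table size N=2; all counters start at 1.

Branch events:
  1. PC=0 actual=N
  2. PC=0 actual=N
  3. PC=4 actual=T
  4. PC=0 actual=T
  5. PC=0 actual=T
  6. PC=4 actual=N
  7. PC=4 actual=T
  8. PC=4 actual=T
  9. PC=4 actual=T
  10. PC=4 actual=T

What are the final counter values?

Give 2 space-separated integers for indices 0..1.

Ev 1: PC=0 idx=0 pred=N actual=N -> ctr[0]=0
Ev 2: PC=0 idx=0 pred=N actual=N -> ctr[0]=0
Ev 3: PC=4 idx=0 pred=N actual=T -> ctr[0]=1
Ev 4: PC=0 idx=0 pred=N actual=T -> ctr[0]=2
Ev 5: PC=0 idx=0 pred=T actual=T -> ctr[0]=3
Ev 6: PC=4 idx=0 pred=T actual=N -> ctr[0]=2
Ev 7: PC=4 idx=0 pred=T actual=T -> ctr[0]=3
Ev 8: PC=4 idx=0 pred=T actual=T -> ctr[0]=3
Ev 9: PC=4 idx=0 pred=T actual=T -> ctr[0]=3
Ev 10: PC=4 idx=0 pred=T actual=T -> ctr[0]=3

Answer: 3 1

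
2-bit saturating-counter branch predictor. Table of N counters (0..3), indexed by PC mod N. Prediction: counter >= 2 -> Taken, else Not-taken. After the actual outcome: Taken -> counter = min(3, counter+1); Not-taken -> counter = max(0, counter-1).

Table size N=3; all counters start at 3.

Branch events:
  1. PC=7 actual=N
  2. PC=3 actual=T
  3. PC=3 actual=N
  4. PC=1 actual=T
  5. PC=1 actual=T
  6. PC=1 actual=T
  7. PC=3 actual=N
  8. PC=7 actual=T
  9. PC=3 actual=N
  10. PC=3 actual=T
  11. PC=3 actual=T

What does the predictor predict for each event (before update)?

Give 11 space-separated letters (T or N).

Answer: T T T T T T T T N N N

Derivation:
Ev 1: PC=7 idx=1 pred=T actual=N -> ctr[1]=2
Ev 2: PC=3 idx=0 pred=T actual=T -> ctr[0]=3
Ev 3: PC=3 idx=0 pred=T actual=N -> ctr[0]=2
Ev 4: PC=1 idx=1 pred=T actual=T -> ctr[1]=3
Ev 5: PC=1 idx=1 pred=T actual=T -> ctr[1]=3
Ev 6: PC=1 idx=1 pred=T actual=T -> ctr[1]=3
Ev 7: PC=3 idx=0 pred=T actual=N -> ctr[0]=1
Ev 8: PC=7 idx=1 pred=T actual=T -> ctr[1]=3
Ev 9: PC=3 idx=0 pred=N actual=N -> ctr[0]=0
Ev 10: PC=3 idx=0 pred=N actual=T -> ctr[0]=1
Ev 11: PC=3 idx=0 pred=N actual=T -> ctr[0]=2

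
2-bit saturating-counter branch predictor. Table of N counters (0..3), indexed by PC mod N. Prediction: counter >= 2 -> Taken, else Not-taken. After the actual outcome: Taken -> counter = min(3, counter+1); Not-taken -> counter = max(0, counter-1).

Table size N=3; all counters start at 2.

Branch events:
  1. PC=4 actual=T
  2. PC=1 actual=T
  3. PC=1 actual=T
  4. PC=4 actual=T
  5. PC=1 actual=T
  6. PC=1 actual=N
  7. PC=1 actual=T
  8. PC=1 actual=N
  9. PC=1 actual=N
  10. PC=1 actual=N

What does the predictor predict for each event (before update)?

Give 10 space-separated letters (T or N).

Answer: T T T T T T T T T N

Derivation:
Ev 1: PC=4 idx=1 pred=T actual=T -> ctr[1]=3
Ev 2: PC=1 idx=1 pred=T actual=T -> ctr[1]=3
Ev 3: PC=1 idx=1 pred=T actual=T -> ctr[1]=3
Ev 4: PC=4 idx=1 pred=T actual=T -> ctr[1]=3
Ev 5: PC=1 idx=1 pred=T actual=T -> ctr[1]=3
Ev 6: PC=1 idx=1 pred=T actual=N -> ctr[1]=2
Ev 7: PC=1 idx=1 pred=T actual=T -> ctr[1]=3
Ev 8: PC=1 idx=1 pred=T actual=N -> ctr[1]=2
Ev 9: PC=1 idx=1 pred=T actual=N -> ctr[1]=1
Ev 10: PC=1 idx=1 pred=N actual=N -> ctr[1]=0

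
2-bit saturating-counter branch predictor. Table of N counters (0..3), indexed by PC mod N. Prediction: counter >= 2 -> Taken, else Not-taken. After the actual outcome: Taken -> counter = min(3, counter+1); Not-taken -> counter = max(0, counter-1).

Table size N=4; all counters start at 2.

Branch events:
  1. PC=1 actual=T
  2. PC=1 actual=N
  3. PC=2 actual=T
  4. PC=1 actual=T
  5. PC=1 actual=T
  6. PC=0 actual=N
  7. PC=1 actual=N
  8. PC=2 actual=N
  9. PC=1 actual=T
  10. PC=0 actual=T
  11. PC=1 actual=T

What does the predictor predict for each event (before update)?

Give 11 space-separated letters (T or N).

Ev 1: PC=1 idx=1 pred=T actual=T -> ctr[1]=3
Ev 2: PC=1 idx=1 pred=T actual=N -> ctr[1]=2
Ev 3: PC=2 idx=2 pred=T actual=T -> ctr[2]=3
Ev 4: PC=1 idx=1 pred=T actual=T -> ctr[1]=3
Ev 5: PC=1 idx=1 pred=T actual=T -> ctr[1]=3
Ev 6: PC=0 idx=0 pred=T actual=N -> ctr[0]=1
Ev 7: PC=1 idx=1 pred=T actual=N -> ctr[1]=2
Ev 8: PC=2 idx=2 pred=T actual=N -> ctr[2]=2
Ev 9: PC=1 idx=1 pred=T actual=T -> ctr[1]=3
Ev 10: PC=0 idx=0 pred=N actual=T -> ctr[0]=2
Ev 11: PC=1 idx=1 pred=T actual=T -> ctr[1]=3

Answer: T T T T T T T T T N T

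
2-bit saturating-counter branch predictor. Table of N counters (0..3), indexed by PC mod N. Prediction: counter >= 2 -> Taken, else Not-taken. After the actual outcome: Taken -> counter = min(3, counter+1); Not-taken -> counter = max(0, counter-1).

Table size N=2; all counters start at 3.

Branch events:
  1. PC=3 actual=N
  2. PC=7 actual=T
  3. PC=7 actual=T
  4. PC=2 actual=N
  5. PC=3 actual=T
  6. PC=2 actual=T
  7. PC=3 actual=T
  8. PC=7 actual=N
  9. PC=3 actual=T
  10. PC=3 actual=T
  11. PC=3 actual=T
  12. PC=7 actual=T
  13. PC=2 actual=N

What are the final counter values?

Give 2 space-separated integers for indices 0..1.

Ev 1: PC=3 idx=1 pred=T actual=N -> ctr[1]=2
Ev 2: PC=7 idx=1 pred=T actual=T -> ctr[1]=3
Ev 3: PC=7 idx=1 pred=T actual=T -> ctr[1]=3
Ev 4: PC=2 idx=0 pred=T actual=N -> ctr[0]=2
Ev 5: PC=3 idx=1 pred=T actual=T -> ctr[1]=3
Ev 6: PC=2 idx=0 pred=T actual=T -> ctr[0]=3
Ev 7: PC=3 idx=1 pred=T actual=T -> ctr[1]=3
Ev 8: PC=7 idx=1 pred=T actual=N -> ctr[1]=2
Ev 9: PC=3 idx=1 pred=T actual=T -> ctr[1]=3
Ev 10: PC=3 idx=1 pred=T actual=T -> ctr[1]=3
Ev 11: PC=3 idx=1 pred=T actual=T -> ctr[1]=3
Ev 12: PC=7 idx=1 pred=T actual=T -> ctr[1]=3
Ev 13: PC=2 idx=0 pred=T actual=N -> ctr[0]=2

Answer: 2 3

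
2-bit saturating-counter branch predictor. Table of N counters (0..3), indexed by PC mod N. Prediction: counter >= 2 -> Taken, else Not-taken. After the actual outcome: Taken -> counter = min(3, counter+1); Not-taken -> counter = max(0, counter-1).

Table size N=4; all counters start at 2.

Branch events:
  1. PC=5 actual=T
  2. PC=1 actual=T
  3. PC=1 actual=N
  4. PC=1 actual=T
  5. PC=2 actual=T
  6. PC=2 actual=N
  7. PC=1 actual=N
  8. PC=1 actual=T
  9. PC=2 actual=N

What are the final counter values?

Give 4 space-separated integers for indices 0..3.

Answer: 2 3 1 2

Derivation:
Ev 1: PC=5 idx=1 pred=T actual=T -> ctr[1]=3
Ev 2: PC=1 idx=1 pred=T actual=T -> ctr[1]=3
Ev 3: PC=1 idx=1 pred=T actual=N -> ctr[1]=2
Ev 4: PC=1 idx=1 pred=T actual=T -> ctr[1]=3
Ev 5: PC=2 idx=2 pred=T actual=T -> ctr[2]=3
Ev 6: PC=2 idx=2 pred=T actual=N -> ctr[2]=2
Ev 7: PC=1 idx=1 pred=T actual=N -> ctr[1]=2
Ev 8: PC=1 idx=1 pred=T actual=T -> ctr[1]=3
Ev 9: PC=2 idx=2 pred=T actual=N -> ctr[2]=1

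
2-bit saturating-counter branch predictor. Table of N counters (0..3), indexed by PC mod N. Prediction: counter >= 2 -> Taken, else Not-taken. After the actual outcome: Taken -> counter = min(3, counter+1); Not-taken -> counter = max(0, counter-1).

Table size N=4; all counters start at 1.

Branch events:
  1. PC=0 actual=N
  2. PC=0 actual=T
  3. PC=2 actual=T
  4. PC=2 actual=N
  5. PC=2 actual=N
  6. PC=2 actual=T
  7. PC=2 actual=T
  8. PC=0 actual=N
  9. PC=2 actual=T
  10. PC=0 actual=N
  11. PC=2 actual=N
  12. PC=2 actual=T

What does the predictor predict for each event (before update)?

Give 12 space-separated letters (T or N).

Answer: N N N T N N N N T N T T

Derivation:
Ev 1: PC=0 idx=0 pred=N actual=N -> ctr[0]=0
Ev 2: PC=0 idx=0 pred=N actual=T -> ctr[0]=1
Ev 3: PC=2 idx=2 pred=N actual=T -> ctr[2]=2
Ev 4: PC=2 idx=2 pred=T actual=N -> ctr[2]=1
Ev 5: PC=2 idx=2 pred=N actual=N -> ctr[2]=0
Ev 6: PC=2 idx=2 pred=N actual=T -> ctr[2]=1
Ev 7: PC=2 idx=2 pred=N actual=T -> ctr[2]=2
Ev 8: PC=0 idx=0 pred=N actual=N -> ctr[0]=0
Ev 9: PC=2 idx=2 pred=T actual=T -> ctr[2]=3
Ev 10: PC=0 idx=0 pred=N actual=N -> ctr[0]=0
Ev 11: PC=2 idx=2 pred=T actual=N -> ctr[2]=2
Ev 12: PC=2 idx=2 pred=T actual=T -> ctr[2]=3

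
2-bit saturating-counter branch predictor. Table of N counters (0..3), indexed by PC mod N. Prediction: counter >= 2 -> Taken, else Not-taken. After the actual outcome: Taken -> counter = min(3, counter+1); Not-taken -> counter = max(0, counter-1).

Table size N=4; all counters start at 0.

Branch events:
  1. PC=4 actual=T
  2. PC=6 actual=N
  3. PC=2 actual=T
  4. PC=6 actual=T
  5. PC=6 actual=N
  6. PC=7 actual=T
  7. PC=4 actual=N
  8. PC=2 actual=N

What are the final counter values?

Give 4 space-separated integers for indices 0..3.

Ev 1: PC=4 idx=0 pred=N actual=T -> ctr[0]=1
Ev 2: PC=6 idx=2 pred=N actual=N -> ctr[2]=0
Ev 3: PC=2 idx=2 pred=N actual=T -> ctr[2]=1
Ev 4: PC=6 idx=2 pred=N actual=T -> ctr[2]=2
Ev 5: PC=6 idx=2 pred=T actual=N -> ctr[2]=1
Ev 6: PC=7 idx=3 pred=N actual=T -> ctr[3]=1
Ev 7: PC=4 idx=0 pred=N actual=N -> ctr[0]=0
Ev 8: PC=2 idx=2 pred=N actual=N -> ctr[2]=0

Answer: 0 0 0 1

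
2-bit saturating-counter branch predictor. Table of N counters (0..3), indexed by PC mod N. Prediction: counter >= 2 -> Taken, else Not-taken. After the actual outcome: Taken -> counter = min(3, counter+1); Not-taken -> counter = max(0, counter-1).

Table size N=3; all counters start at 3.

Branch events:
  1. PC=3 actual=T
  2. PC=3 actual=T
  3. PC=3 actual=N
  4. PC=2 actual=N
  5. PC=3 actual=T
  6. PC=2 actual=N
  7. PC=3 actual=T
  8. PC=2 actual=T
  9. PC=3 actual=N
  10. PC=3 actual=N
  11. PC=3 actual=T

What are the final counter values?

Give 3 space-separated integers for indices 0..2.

Answer: 2 3 2

Derivation:
Ev 1: PC=3 idx=0 pred=T actual=T -> ctr[0]=3
Ev 2: PC=3 idx=0 pred=T actual=T -> ctr[0]=3
Ev 3: PC=3 idx=0 pred=T actual=N -> ctr[0]=2
Ev 4: PC=2 idx=2 pred=T actual=N -> ctr[2]=2
Ev 5: PC=3 idx=0 pred=T actual=T -> ctr[0]=3
Ev 6: PC=2 idx=2 pred=T actual=N -> ctr[2]=1
Ev 7: PC=3 idx=0 pred=T actual=T -> ctr[0]=3
Ev 8: PC=2 idx=2 pred=N actual=T -> ctr[2]=2
Ev 9: PC=3 idx=0 pred=T actual=N -> ctr[0]=2
Ev 10: PC=3 idx=0 pred=T actual=N -> ctr[0]=1
Ev 11: PC=3 idx=0 pred=N actual=T -> ctr[0]=2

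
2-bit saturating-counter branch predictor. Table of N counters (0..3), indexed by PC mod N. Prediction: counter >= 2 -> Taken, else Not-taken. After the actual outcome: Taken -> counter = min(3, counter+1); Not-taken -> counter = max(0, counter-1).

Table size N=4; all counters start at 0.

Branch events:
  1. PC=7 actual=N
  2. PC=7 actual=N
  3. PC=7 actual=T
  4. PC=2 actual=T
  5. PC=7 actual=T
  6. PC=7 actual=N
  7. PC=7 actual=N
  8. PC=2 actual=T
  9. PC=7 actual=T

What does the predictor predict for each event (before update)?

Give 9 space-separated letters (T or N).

Ev 1: PC=7 idx=3 pred=N actual=N -> ctr[3]=0
Ev 2: PC=7 idx=3 pred=N actual=N -> ctr[3]=0
Ev 3: PC=7 idx=3 pred=N actual=T -> ctr[3]=1
Ev 4: PC=2 idx=2 pred=N actual=T -> ctr[2]=1
Ev 5: PC=7 idx=3 pred=N actual=T -> ctr[3]=2
Ev 6: PC=7 idx=3 pred=T actual=N -> ctr[3]=1
Ev 7: PC=7 idx=3 pred=N actual=N -> ctr[3]=0
Ev 8: PC=2 idx=2 pred=N actual=T -> ctr[2]=2
Ev 9: PC=7 idx=3 pred=N actual=T -> ctr[3]=1

Answer: N N N N N T N N N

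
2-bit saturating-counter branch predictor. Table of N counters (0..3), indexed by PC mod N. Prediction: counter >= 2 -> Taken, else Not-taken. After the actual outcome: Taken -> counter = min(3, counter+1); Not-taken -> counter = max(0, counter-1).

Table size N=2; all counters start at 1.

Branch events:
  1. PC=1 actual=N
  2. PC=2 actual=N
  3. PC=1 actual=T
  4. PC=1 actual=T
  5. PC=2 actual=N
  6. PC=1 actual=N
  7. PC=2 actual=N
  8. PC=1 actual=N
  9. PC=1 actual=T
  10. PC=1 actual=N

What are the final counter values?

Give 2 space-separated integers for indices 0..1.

Ev 1: PC=1 idx=1 pred=N actual=N -> ctr[1]=0
Ev 2: PC=2 idx=0 pred=N actual=N -> ctr[0]=0
Ev 3: PC=1 idx=1 pred=N actual=T -> ctr[1]=1
Ev 4: PC=1 idx=1 pred=N actual=T -> ctr[1]=2
Ev 5: PC=2 idx=0 pred=N actual=N -> ctr[0]=0
Ev 6: PC=1 idx=1 pred=T actual=N -> ctr[1]=1
Ev 7: PC=2 idx=0 pred=N actual=N -> ctr[0]=0
Ev 8: PC=1 idx=1 pred=N actual=N -> ctr[1]=0
Ev 9: PC=1 idx=1 pred=N actual=T -> ctr[1]=1
Ev 10: PC=1 idx=1 pred=N actual=N -> ctr[1]=0

Answer: 0 0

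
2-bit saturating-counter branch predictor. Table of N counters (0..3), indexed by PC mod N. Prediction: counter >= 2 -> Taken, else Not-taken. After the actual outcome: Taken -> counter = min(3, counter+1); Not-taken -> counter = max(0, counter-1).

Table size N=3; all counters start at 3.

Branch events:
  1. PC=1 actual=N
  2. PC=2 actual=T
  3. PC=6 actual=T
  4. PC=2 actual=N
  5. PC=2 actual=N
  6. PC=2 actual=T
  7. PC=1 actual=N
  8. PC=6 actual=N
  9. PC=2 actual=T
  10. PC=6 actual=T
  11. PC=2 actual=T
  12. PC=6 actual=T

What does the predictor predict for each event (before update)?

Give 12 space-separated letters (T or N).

Ev 1: PC=1 idx=1 pred=T actual=N -> ctr[1]=2
Ev 2: PC=2 idx=2 pred=T actual=T -> ctr[2]=3
Ev 3: PC=6 idx=0 pred=T actual=T -> ctr[0]=3
Ev 4: PC=2 idx=2 pred=T actual=N -> ctr[2]=2
Ev 5: PC=2 idx=2 pred=T actual=N -> ctr[2]=1
Ev 6: PC=2 idx=2 pred=N actual=T -> ctr[2]=2
Ev 7: PC=1 idx=1 pred=T actual=N -> ctr[1]=1
Ev 8: PC=6 idx=0 pred=T actual=N -> ctr[0]=2
Ev 9: PC=2 idx=2 pred=T actual=T -> ctr[2]=3
Ev 10: PC=6 idx=0 pred=T actual=T -> ctr[0]=3
Ev 11: PC=2 idx=2 pred=T actual=T -> ctr[2]=3
Ev 12: PC=6 idx=0 pred=T actual=T -> ctr[0]=3

Answer: T T T T T N T T T T T T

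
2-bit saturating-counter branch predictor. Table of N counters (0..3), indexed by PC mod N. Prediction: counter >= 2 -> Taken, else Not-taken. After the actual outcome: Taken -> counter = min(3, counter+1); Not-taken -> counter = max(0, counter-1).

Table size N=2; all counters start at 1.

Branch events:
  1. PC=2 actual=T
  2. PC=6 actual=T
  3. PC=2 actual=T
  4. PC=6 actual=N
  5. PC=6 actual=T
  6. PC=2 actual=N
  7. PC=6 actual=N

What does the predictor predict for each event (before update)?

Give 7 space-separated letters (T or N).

Ev 1: PC=2 idx=0 pred=N actual=T -> ctr[0]=2
Ev 2: PC=6 idx=0 pred=T actual=T -> ctr[0]=3
Ev 3: PC=2 idx=0 pred=T actual=T -> ctr[0]=3
Ev 4: PC=6 idx=0 pred=T actual=N -> ctr[0]=2
Ev 5: PC=6 idx=0 pred=T actual=T -> ctr[0]=3
Ev 6: PC=2 idx=0 pred=T actual=N -> ctr[0]=2
Ev 7: PC=6 idx=0 pred=T actual=N -> ctr[0]=1

Answer: N T T T T T T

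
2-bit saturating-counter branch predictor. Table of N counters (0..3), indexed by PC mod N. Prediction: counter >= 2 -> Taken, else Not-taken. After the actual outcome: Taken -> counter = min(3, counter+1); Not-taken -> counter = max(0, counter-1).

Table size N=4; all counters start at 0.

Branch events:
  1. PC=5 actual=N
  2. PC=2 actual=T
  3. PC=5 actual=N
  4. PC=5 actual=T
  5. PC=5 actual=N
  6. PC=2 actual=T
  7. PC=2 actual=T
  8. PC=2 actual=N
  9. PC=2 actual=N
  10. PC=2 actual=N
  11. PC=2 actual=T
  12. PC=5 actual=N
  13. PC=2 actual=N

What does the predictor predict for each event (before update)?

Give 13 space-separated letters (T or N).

Ev 1: PC=5 idx=1 pred=N actual=N -> ctr[1]=0
Ev 2: PC=2 idx=2 pred=N actual=T -> ctr[2]=1
Ev 3: PC=5 idx=1 pred=N actual=N -> ctr[1]=0
Ev 4: PC=5 idx=1 pred=N actual=T -> ctr[1]=1
Ev 5: PC=5 idx=1 pred=N actual=N -> ctr[1]=0
Ev 6: PC=2 idx=2 pred=N actual=T -> ctr[2]=2
Ev 7: PC=2 idx=2 pred=T actual=T -> ctr[2]=3
Ev 8: PC=2 idx=2 pred=T actual=N -> ctr[2]=2
Ev 9: PC=2 idx=2 pred=T actual=N -> ctr[2]=1
Ev 10: PC=2 idx=2 pred=N actual=N -> ctr[2]=0
Ev 11: PC=2 idx=2 pred=N actual=T -> ctr[2]=1
Ev 12: PC=5 idx=1 pred=N actual=N -> ctr[1]=0
Ev 13: PC=2 idx=2 pred=N actual=N -> ctr[2]=0

Answer: N N N N N N T T T N N N N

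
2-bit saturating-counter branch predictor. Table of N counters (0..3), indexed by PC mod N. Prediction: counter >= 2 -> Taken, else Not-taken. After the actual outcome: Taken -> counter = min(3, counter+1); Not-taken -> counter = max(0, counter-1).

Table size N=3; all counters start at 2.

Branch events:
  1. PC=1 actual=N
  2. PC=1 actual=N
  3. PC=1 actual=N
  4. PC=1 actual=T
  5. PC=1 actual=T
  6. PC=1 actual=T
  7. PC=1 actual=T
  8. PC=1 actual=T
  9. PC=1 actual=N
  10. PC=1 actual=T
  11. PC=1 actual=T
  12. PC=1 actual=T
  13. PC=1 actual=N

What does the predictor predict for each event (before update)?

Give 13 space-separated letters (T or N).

Ev 1: PC=1 idx=1 pred=T actual=N -> ctr[1]=1
Ev 2: PC=1 idx=1 pred=N actual=N -> ctr[1]=0
Ev 3: PC=1 idx=1 pred=N actual=N -> ctr[1]=0
Ev 4: PC=1 idx=1 pred=N actual=T -> ctr[1]=1
Ev 5: PC=1 idx=1 pred=N actual=T -> ctr[1]=2
Ev 6: PC=1 idx=1 pred=T actual=T -> ctr[1]=3
Ev 7: PC=1 idx=1 pred=T actual=T -> ctr[1]=3
Ev 8: PC=1 idx=1 pred=T actual=T -> ctr[1]=3
Ev 9: PC=1 idx=1 pred=T actual=N -> ctr[1]=2
Ev 10: PC=1 idx=1 pred=T actual=T -> ctr[1]=3
Ev 11: PC=1 idx=1 pred=T actual=T -> ctr[1]=3
Ev 12: PC=1 idx=1 pred=T actual=T -> ctr[1]=3
Ev 13: PC=1 idx=1 pred=T actual=N -> ctr[1]=2

Answer: T N N N N T T T T T T T T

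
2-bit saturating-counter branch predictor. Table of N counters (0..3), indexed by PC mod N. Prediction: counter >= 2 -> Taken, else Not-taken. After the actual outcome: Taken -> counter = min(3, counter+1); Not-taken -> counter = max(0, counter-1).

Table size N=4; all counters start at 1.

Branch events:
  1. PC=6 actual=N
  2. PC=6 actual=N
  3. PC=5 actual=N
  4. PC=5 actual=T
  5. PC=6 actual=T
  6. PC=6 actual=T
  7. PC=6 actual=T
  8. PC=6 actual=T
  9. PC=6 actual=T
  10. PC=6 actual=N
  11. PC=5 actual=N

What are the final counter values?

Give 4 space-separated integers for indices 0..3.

Ev 1: PC=6 idx=2 pred=N actual=N -> ctr[2]=0
Ev 2: PC=6 idx=2 pred=N actual=N -> ctr[2]=0
Ev 3: PC=5 idx=1 pred=N actual=N -> ctr[1]=0
Ev 4: PC=5 idx=1 pred=N actual=T -> ctr[1]=1
Ev 5: PC=6 idx=2 pred=N actual=T -> ctr[2]=1
Ev 6: PC=6 idx=2 pred=N actual=T -> ctr[2]=2
Ev 7: PC=6 idx=2 pred=T actual=T -> ctr[2]=3
Ev 8: PC=6 idx=2 pred=T actual=T -> ctr[2]=3
Ev 9: PC=6 idx=2 pred=T actual=T -> ctr[2]=3
Ev 10: PC=6 idx=2 pred=T actual=N -> ctr[2]=2
Ev 11: PC=5 idx=1 pred=N actual=N -> ctr[1]=0

Answer: 1 0 2 1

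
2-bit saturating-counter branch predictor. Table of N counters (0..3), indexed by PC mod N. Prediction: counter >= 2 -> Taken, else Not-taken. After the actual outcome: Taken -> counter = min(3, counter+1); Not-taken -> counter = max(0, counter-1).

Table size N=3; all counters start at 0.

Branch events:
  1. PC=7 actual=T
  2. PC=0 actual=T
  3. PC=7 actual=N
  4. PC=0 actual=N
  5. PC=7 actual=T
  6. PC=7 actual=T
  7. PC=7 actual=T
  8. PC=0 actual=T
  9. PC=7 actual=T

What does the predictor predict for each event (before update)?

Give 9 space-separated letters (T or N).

Ev 1: PC=7 idx=1 pred=N actual=T -> ctr[1]=1
Ev 2: PC=0 idx=0 pred=N actual=T -> ctr[0]=1
Ev 3: PC=7 idx=1 pred=N actual=N -> ctr[1]=0
Ev 4: PC=0 idx=0 pred=N actual=N -> ctr[0]=0
Ev 5: PC=7 idx=1 pred=N actual=T -> ctr[1]=1
Ev 6: PC=7 idx=1 pred=N actual=T -> ctr[1]=2
Ev 7: PC=7 idx=1 pred=T actual=T -> ctr[1]=3
Ev 8: PC=0 idx=0 pred=N actual=T -> ctr[0]=1
Ev 9: PC=7 idx=1 pred=T actual=T -> ctr[1]=3

Answer: N N N N N N T N T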